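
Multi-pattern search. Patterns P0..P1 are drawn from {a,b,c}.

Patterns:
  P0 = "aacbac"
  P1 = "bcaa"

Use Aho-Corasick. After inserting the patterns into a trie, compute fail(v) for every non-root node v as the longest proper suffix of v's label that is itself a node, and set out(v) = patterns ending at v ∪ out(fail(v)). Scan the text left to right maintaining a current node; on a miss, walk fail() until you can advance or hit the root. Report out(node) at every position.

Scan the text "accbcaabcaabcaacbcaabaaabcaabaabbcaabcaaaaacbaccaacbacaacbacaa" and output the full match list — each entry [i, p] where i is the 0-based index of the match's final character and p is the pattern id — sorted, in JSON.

Build automaton:
Trie nodes:
  0='ε' goto a→1 b→7
  1='a' goto a→2
  2='aa' goto c→3
  3='aac' goto b→4
  4='aacb' goto a→5
  5='aacba' goto c→6
  6='aacbac' goto ·  [P0 ends]
  7='b' goto c→8
  8='bc' goto a→9
  9='bca' goto a→10
  10='bcaa' goto ·  [P1 ends]

Failure links (BFS by depth):
  fail(1) 'a': from fail(0)=0 chase 'a': 0 ⇒ 0;  out=∅∪out(0)=∅
  fail(7) 'b': from fail(0)=0 chase 'b': 0 ⇒ 0;  out=∅∪out(0)=∅
  fail(2) 'aa': from fail(1)=0 chase 'a': 0 ⇒ 1;  out=∅∪out(1)=∅
  fail(8) 'bc': from fail(7)=0 chase 'c': 0 ⇒ 0;  out=∅∪out(0)=∅
  fail(3) 'aac': from fail(2)=1 chase 'c': 1→0 ⇒ 0;  out=∅∪out(0)=∅
  fail(9) 'bca': from fail(8)=0 chase 'a': 0 ⇒ 1;  out=∅∪out(1)=∅
  fail(4) 'aacb': from fail(3)=0 chase 'b': 0 ⇒ 7;  out=∅∪out(7)=∅
  fail(10) 'bcaa': from fail(9)=1 chase 'a': 1 ⇒ 2;  out={1}∪out(2)={1}
  fail(5) 'aacba': from fail(4)=7 chase 'a': 7→0 ⇒ 1;  out=∅∪out(1)=∅
  fail(6) 'aacbac': from fail(5)=1 chase 'c': 1→0 ⇒ 0;  out={0}∪out(0)={0}

Text stream:
pos 0 'a': at 1
pos 1 'c': at 0 (fail-walked)
pos 2 'c': at 0
pos 3 'b': at 7
pos 4 'c': at 8
pos 5 'a': at 9
pos 6 'a': at 10  emit P1@[3:6]
pos 7 'b': at 7 (fail-walked)
pos 8 'c': at 8
pos 9 'a': at 9
pos 10 'a': at 10  emit P1@[7:10]
pos 11 'b': at 7 (fail-walked)
pos 12 'c': at 8
pos 13 'a': at 9
pos 14 'a': at 10  emit P1@[11:14]
pos 15 'c': at 3 (fail-walked)
pos 16 'b': at 4
pos 17 'c': at 8 (fail-walked)
pos 18 'a': at 9
pos 19 'a': at 10  emit P1@[16:19]
pos 20 'b': at 7 (fail-walked)
pos 21 'a': at 1 (fail-walked)
pos 22 'a': at 2
pos 23 'a': at 2 (fail-walked)
pos 24 'b': at 7 (fail-walked)
pos 25 'c': at 8
pos 26 'a': at 9
pos 27 'a': at 10  emit P1@[24:27]
pos 28 'b': at 7 (fail-walked)
pos 29 'a': at 1 (fail-walked)
pos 30 'a': at 2
pos 31 'b': at 7 (fail-walked)
pos 32 'b': at 7 (fail-walked)
pos 33 'c': at 8
pos 34 'a': at 9
pos 35 'a': at 10  emit P1@[32:35]
pos 36 'b': at 7 (fail-walked)
pos 37 'c': at 8
pos 38 'a': at 9
pos 39 'a': at 10  emit P1@[36:39]
pos 40 'a': at 2 (fail-walked)
pos 41 'a': at 2 (fail-walked)
pos 42 'a': at 2 (fail-walked)
pos 43 'c': at 3
pos 44 'b': at 4
pos 45 'a': at 5
pos 46 'c': at 6  emit P0@[41:46]
pos 47 'c': at 0 (fail-walked)
pos 48 'a': at 1
pos 49 'a': at 2
pos 50 'c': at 3
pos 51 'b': at 4
pos 52 'a': at 5
pos 53 'c': at 6  emit P0@[48:53]
pos 54 'a': at 1 (fail-walked)
pos 55 'a': at 2
pos 56 'c': at 3
pos 57 'b': at 4
pos 58 'a': at 5
pos 59 'c': at 6  emit P0@[54:59]
pos 60 'a': at 1 (fail-walked)
pos 61 'a': at 2

Result: [[6,1],[10,1],[14,1],[19,1],[27,1],[35,1],[39,1],[46,0],[53,0],[59,0]]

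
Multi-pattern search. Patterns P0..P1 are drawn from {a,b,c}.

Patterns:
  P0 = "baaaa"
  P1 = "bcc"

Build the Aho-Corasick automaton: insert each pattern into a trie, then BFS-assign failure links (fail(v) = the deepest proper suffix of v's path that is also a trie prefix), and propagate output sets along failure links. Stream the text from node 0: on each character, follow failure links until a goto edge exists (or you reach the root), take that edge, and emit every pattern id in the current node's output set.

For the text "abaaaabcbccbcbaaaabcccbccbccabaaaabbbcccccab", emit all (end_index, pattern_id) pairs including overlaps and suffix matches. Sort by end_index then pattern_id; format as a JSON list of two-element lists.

Construct AC machine:
Trie (insert patterns):
  0='ε' goto b→1
  1='b' goto a→2 c→6
  2='ba' goto a→3
  3='baa' goto a→4
  4='baaa' goto a→5
  5='baaaa' goto ·  ←P0
  6='bc' goto c→7
  7='bcc' goto ·  ←P1

Failure links (BFS by depth):
  n1('b'): parent n0 fail=0; on 'b' 0 → fail=0;  out ∅∪∅=∅
  n2('ba'): parent n1 fail=0; on 'a' 0 → fail=0;  out ∅∪∅=∅
  n6('bc'): parent n1 fail=0; on 'c' 0 → fail=0;  out ∅∪∅=∅
  n3('baa'): parent n2 fail=0; on 'a' 0 → fail=0;  out ∅∪∅=∅
  n7('bcc'): parent n6 fail=0; on 'c' 0 → fail=0;  out {1}∪∅={1}
  n4('baaa'): parent n3 fail=0; on 'a' 0 → fail=0;  out ∅∪∅=∅
  n5('baaaa'): parent n4 fail=0; on 'a' 0 → fail=0;  out {0}∪∅={0}

Run:
[0] read 'a'  n0⇒n0
[1] read 'b'  n0⇒n1
[2] read 'a'  n1⇒n2
[3] read 'a'  n2⇒n3
[4] read 'a'  n3⇒n4
[5] read 'a'  n4⇒n5  emit P0@[1:5]
[6] read 'b'  n5⇒n1 (fail-walked)
[7] read 'c'  n1⇒n6
[8] read 'b'  n6⇒n1 (fail-walked)
[9] read 'c'  n1⇒n6
[10] read 'c'  n6⇒n7  emit P1@[8:10]
[11] read 'b'  n7⇒n1 (fail-walked)
[12] read 'c'  n1⇒n6
[13] read 'b'  n6⇒n1 (fail-walked)
[14] read 'a'  n1⇒n2
[15] read 'a'  n2⇒n3
[16] read 'a'  n3⇒n4
[17] read 'a'  n4⇒n5  emit P0@[13:17]
[18] read 'b'  n5⇒n1 (fail-walked)
[19] read 'c'  n1⇒n6
[20] read 'c'  n6⇒n7  emit P1@[18:20]
[21] read 'c'  n7⇒n0 (fail-walked)
[22] read 'b'  n0⇒n1
[23] read 'c'  n1⇒n6
[24] read 'c'  n6⇒n7  emit P1@[22:24]
[25] read 'b'  n7⇒n1 (fail-walked)
[26] read 'c'  n1⇒n6
[27] read 'c'  n6⇒n7  emit P1@[25:27]
[28] read 'a'  n7⇒n0 (fail-walked)
[29] read 'b'  n0⇒n1
[30] read 'a'  n1⇒n2
[31] read 'a'  n2⇒n3
[32] read 'a'  n3⇒n4
[33] read 'a'  n4⇒n5  emit P0@[29:33]
[34] read 'b'  n5⇒n1 (fail-walked)
[35] read 'b'  n1⇒n1 (fail-walked)
[36] read 'b'  n1⇒n1 (fail-walked)
[37] read 'c'  n1⇒n6
[38] read 'c'  n6⇒n7  emit P1@[36:38]
[39] read 'c'  n7⇒n0 (fail-walked)
[40] read 'c'  n0⇒n0
[41] read 'c'  n0⇒n0
[42] read 'a'  n0⇒n0
[43] read 'b'  n0⇒n1

Result: [[5,0],[10,1],[17,0],[20,1],[24,1],[27,1],[33,0],[38,1]]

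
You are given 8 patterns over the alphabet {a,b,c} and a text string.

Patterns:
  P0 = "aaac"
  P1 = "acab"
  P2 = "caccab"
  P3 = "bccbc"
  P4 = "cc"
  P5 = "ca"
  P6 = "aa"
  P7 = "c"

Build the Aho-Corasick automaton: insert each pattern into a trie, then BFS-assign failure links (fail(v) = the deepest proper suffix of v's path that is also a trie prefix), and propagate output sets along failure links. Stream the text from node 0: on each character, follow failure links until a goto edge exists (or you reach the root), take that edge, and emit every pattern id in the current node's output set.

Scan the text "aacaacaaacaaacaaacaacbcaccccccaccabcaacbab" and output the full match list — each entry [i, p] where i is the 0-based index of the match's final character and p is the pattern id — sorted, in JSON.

Build:
Trie (insert patterns):
  0='ε' goto a→1 b→14 c→8
  1='a' goto a→2 c→5
  2='aa' goto a→3  [P6 ends]
  3='aaa' goto c→4
  4='aaac' goto ·  [P0 ends]
  5='ac' goto a→6
  6='aca' goto b→7
  7='acab' goto ·  [P1 ends]
  8='c' goto a→9 c→19  [P7 ends]
  9='ca' goto c→10  [P5 ends]
  10='cac' goto c→11
  11='cacc' goto a→12
  12='cacca' goto b→13
  13='caccab' goto ·  [P2 ends]
  14='b' goto c→15
  15='bc' goto c→16
  16='bcc' goto b→17
  17='bccb' goto c→18
  18='bccbc' goto ·  [P3 ends]
  19='cc' goto ·  [P4 ends]

BFS fail/out derivation:
  n1('a'): parent n0 fail=0; on 'a' 0 → fail=0;  out ∅∪∅=∅
  n8('c'): parent n0 fail=0; on 'c' 0 → fail=0;  out {7}∪∅={7}
  n14('b'): parent n0 fail=0; on 'b' 0 → fail=0;  out ∅∪∅=∅
  n2('aa'): parent n1 fail=0; on 'a' 0 → fail=1;  out {6}∪∅={6}
  n5('ac'): parent n1 fail=0; on 'c' 0 → fail=8;  out ∅∪{7}={7}
  n9('ca'): parent n8 fail=0; on 'a' 0 → fail=1;  out {5}∪∅={5}
  n15('bc'): parent n14 fail=0; on 'c' 0 → fail=8;  out ∅∪{7}={7}
  n19('cc'): parent n8 fail=0; on 'c' 0 → fail=8;  out {4}∪{7}={4,7}
  n3('aaa'): parent n2 fail=1; on 'a' 1 → fail=2;  out ∅∪{6}={6}
  n6('aca'): parent n5 fail=8; on 'a' 8 → fail=9;  out ∅∪{5}={5}
  n10('cac'): parent n9 fail=1; on 'c' 1 → fail=5;  out ∅∪{7}={7}
  n16('bcc'): parent n15 fail=8; on 'c' 8 → fail=19;  out ∅∪{4,7}={4,7}
  n4('aaac'): parent n3 fail=2; on 'c' 2→1 → fail=5;  out {0}∪{7}={0,7}
  n7('acab'): parent n6 fail=9; on 'b' 9→1→0 → fail=14;  out {1}∪∅={1}
  n11('cacc'): parent n10 fail=5; on 'c' 5→8 → fail=19;  out ∅∪{4,7}={4,7}
  n17('bccb'): parent n16 fail=19; on 'b' 19→8→0 → fail=14;  out ∅∪∅=∅
  n12('cacca'): parent n11 fail=19; on 'a' 19→8 → fail=9;  out ∅∪{5}={5}
  n18('bccbc'): parent n17 fail=14; on 'c' 14 → fail=15;  out {3}∪{7}={3,7}
  n13('caccab'): parent n12 fail=9; on 'b' 9→1→0 → fail=14;  out {2}∪∅={2}

Scan:
[0] read 'a'  n0⇒n1
[1] read 'a'  n1⇒n2  ** P6@[0:1]
[2] read 'c'  n2⇒n5 (fail-walked)  ** P7@[2:2]
[3] read 'a'  n5⇒n6  ** P5@[2:3]
[4] read 'a'  n6⇒n2 (fail-walked)  ** P6@[3:4]
[5] read 'c'  n2⇒n5 (fail-walked)  ** P7@[5:5]
[6] read 'a'  n5⇒n6  ** P5@[5:6]
[7] read 'a'  n6⇒n2 (fail-walked)  ** P6@[6:7]
[8] read 'a'  n2⇒n3  ** P6@[7:8]
[9] read 'c'  n3⇒n4  ** P0@[6:9],P7@[9:9]
[10] read 'a'  n4⇒n6 (fail-walked)  ** P5@[9:10]
[11] read 'a'  n6⇒n2 (fail-walked)  ** P6@[10:11]
[12] read 'a'  n2⇒n3  ** P6@[11:12]
[13] read 'c'  n3⇒n4  ** P0@[10:13],P7@[13:13]
[14] read 'a'  n4⇒n6 (fail-walked)  ** P5@[13:14]
[15] read 'a'  n6⇒n2 (fail-walked)  ** P6@[14:15]
[16] read 'a'  n2⇒n3  ** P6@[15:16]
[17] read 'c'  n3⇒n4  ** P0@[14:17],P7@[17:17]
[18] read 'a'  n4⇒n6 (fail-walked)  ** P5@[17:18]
[19] read 'a'  n6⇒n2 (fail-walked)  ** P6@[18:19]
[20] read 'c'  n2⇒n5 (fail-walked)  ** P7@[20:20]
[21] read 'b'  n5⇒n14 (fail-walked)
[22] read 'c'  n14⇒n15  ** P7@[22:22]
[23] read 'a'  n15⇒n9 (fail-walked)  ** P5@[22:23]
[24] read 'c'  n9⇒n10  ** P7@[24:24]
[25] read 'c'  n10⇒n11  ** P4@[24:25],P7@[25:25]
[26] read 'c'  n11⇒n19 (fail-walked)  ** P4@[25:26],P7@[26:26]
[27] read 'c'  n19⇒n19 (fail-walked)  ** P4@[26:27],P7@[27:27]
[28] read 'c'  n19⇒n19 (fail-walked)  ** P4@[27:28],P7@[28:28]
[29] read 'c'  n19⇒n19 (fail-walked)  ** P4@[28:29],P7@[29:29]
[30] read 'a'  n19⇒n9 (fail-walked)  ** P5@[29:30]
[31] read 'c'  n9⇒n10  ** P7@[31:31]
[32] read 'c'  n10⇒n11  ** P4@[31:32],P7@[32:32]
[33] read 'a'  n11⇒n12  ** P5@[32:33]
[34] read 'b'  n12⇒n13  ** P2@[29:34]
[35] read 'c'  n13⇒n15 (fail-walked)  ** P7@[35:35]
[36] read 'a'  n15⇒n9 (fail-walked)  ** P5@[35:36]
[37] read 'a'  n9⇒n2 (fail-walked)  ** P6@[36:37]
[38] read 'c'  n2⇒n5 (fail-walked)  ** P7@[38:38]
[39] read 'b'  n5⇒n14 (fail-walked)
[40] read 'a'  n14⇒n1 (fail-walked)
[41] read 'b'  n1⇒n14 (fail-walked)

Matches: [[1,6],[2,7],[3,5],[4,6],[5,7],[6,5],[7,6],[8,6],[9,0],[9,7],[10,5],[11,6],[12,6],[13,0],[13,7],[14,5],[15,6],[16,6],[17,0],[17,7],[18,5],[19,6],[20,7],[22,7],[23,5],[24,7],[25,4],[25,7],[26,4],[26,7],[27,4],[27,7],[28,4],[28,7],[29,4],[29,7],[30,5],[31,7],[32,4],[32,7],[33,5],[34,2],[35,7],[36,5],[37,6],[38,7]]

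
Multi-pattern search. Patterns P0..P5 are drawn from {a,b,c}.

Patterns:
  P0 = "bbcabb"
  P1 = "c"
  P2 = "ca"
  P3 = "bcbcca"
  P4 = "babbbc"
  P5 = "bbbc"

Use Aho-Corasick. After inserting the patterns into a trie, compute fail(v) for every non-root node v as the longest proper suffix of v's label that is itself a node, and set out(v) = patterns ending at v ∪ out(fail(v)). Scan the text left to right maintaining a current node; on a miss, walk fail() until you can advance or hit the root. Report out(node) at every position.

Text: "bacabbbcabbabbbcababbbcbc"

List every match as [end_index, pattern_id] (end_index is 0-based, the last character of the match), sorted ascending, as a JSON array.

Build automaton:
Trie (insert patterns):
  n0 'ε': b→1 c→7
  n1 'b': a→14 b→2 c→9
  n2 'bb': b→19 c→3
  n3 'bbc': a→4
  n4 'bbca': b→5
  n5 'bbcab': b→6
  n6 'bbcabb': ·  [P0 ends]
  n7 'c': a→8  [P1 ends]
  n8 'ca': ·  [P2 ends]
  n9 'bc': b→10
  n10 'bcb': c→11
  n11 'bcbc': c→12
  n12 'bcbcc': a→13
  n13 'bcbcca': ·  [P3 ends]
  n14 'ba': b→15
  n15 'bab': b→16
  n16 'babb': b→17
  n17 'babbb': c→18
  n18 'babbbc': ·  [P4 ends]
  n19 'bbb': c→20
  n20 'bbbc': ·  [P5 ends]

BFS fail/out derivation:
  fail(1) 'b': from fail(0)=0 chase 'b': 0 ⇒ 0;  out=∅∪out(0)=∅
  fail(7) 'c': from fail(0)=0 chase 'c': 0 ⇒ 0;  out={1}∪out(0)={1}
  fail(2) 'bb': from fail(1)=0 chase 'b': 0 ⇒ 1;  out=∅∪out(1)=∅
  fail(8) 'ca': from fail(7)=0 chase 'a': 0 ⇒ 0;  out={2}∪out(0)={2}
  fail(9) 'bc': from fail(1)=0 chase 'c': 0 ⇒ 7;  out=∅∪out(7)={1}
  fail(14) 'ba': from fail(1)=0 chase 'a': 0 ⇒ 0;  out=∅∪out(0)=∅
  fail(3) 'bbc': from fail(2)=1 chase 'c': 1 ⇒ 9;  out=∅∪out(9)={1}
  fail(10) 'bcb': from fail(9)=7 chase 'b': 7→0 ⇒ 1;  out=∅∪out(1)=∅
  fail(15) 'bab': from fail(14)=0 chase 'b': 0 ⇒ 1;  out=∅∪out(1)=∅
  fail(19) 'bbb': from fail(2)=1 chase 'b': 1 ⇒ 2;  out=∅∪out(2)=∅
  fail(4) 'bbca': from fail(3)=9 chase 'a': 9→7 ⇒ 8;  out=∅∪out(8)={2}
  fail(11) 'bcbc': from fail(10)=1 chase 'c': 1 ⇒ 9;  out=∅∪out(9)={1}
  fail(16) 'babb': from fail(15)=1 chase 'b': 1 ⇒ 2;  out=∅∪out(2)=∅
  fail(20) 'bbbc': from fail(19)=2 chase 'c': 2 ⇒ 3;  out={5}∪out(3)={1,5}
  fail(5) 'bbcab': from fail(4)=8 chase 'b': 8→0 ⇒ 1;  out=∅∪out(1)=∅
  fail(12) 'bcbcc': from fail(11)=9 chase 'c': 9→7→0 ⇒ 7;  out=∅∪out(7)={1}
  fail(17) 'babbb': from fail(16)=2 chase 'b': 2 ⇒ 19;  out=∅∪out(19)=∅
  fail(6) 'bbcabb': from fail(5)=1 chase 'b': 1 ⇒ 2;  out={0}∪out(2)={0}
  fail(13) 'bcbcca': from fail(12)=7 chase 'a': 7 ⇒ 8;  out={3}∪out(8)={2,3}
  fail(18) 'babbbc': from fail(17)=19 chase 'c': 19 ⇒ 20;  out={4}∪out(20)={1,4,5}

Scan:
i=0 'b': node 0→1
i=1 'a': node 1→14
i=2 'c': node 14→7 (via fail)  ** P1@[2:2]
i=3 'a': node 7→8  ** P2@[2:3]
i=4 'b': node 8→1 (via fail)
i=5 'b': node 1→2
i=6 'b': node 2→19
i=7 'c': node 19→20  ** P1@[7:7],P5@[4:7]
i=8 'a': node 20→4 (via fail)  ** P2@[7:8]
i=9 'b': node 4→5
i=10 'b': node 5→6  ** P0@[5:10]
i=11 'a': node 6→14 (via fail)
i=12 'b': node 14→15
i=13 'b': node 15→16
i=14 'b': node 16→17
i=15 'c': node 17→18  ** P1@[15:15],P4@[10:15],P5@[12:15]
i=16 'a': node 18→4 (via fail)  ** P2@[15:16]
i=17 'b': node 4→5
i=18 'a': node 5→14 (via fail)
i=19 'b': node 14→15
i=20 'b': node 15→16
i=21 'b': node 16→17
i=22 'c': node 17→18  ** P1@[22:22],P4@[17:22],P5@[19:22]
i=23 'b': node 18→10 (via fail)
i=24 'c': node 10→11  ** P1@[24:24]

Result: [[2,1],[3,2],[7,1],[7,5],[8,2],[10,0],[15,1],[15,4],[15,5],[16,2],[22,1],[22,4],[22,5],[24,1]]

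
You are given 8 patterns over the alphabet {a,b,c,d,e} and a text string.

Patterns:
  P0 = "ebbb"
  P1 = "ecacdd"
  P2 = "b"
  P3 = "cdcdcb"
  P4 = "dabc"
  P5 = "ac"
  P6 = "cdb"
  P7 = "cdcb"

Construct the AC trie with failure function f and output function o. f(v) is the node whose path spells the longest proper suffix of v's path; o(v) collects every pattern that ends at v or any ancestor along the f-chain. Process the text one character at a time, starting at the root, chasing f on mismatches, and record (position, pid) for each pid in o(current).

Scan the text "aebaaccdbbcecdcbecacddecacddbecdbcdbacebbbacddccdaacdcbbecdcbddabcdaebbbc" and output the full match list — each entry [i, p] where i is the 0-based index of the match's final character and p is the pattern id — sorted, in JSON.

Construct AC machine:
Trie nodes:
  0='ε' goto a→21 b→10 c→11 d→17 e→1
  1='e' goto b→2 c→5
  2='eb' goto b→3
  3='ebb' goto b→4
  4='ebbb' goto ·  [P0 ends]
  5='ec' goto a→6
  6='eca' goto c→7
  7='ecac' goto d→8
  8='ecacd' goto d→9
  9='ecacdd' goto ·  [P1 ends]
  10='b' goto ·  [P2 ends]
  11='c' goto d→12
  12='cd' goto b→23 c→13
  13='cdc' goto b→24 d→14
  14='cdcd' goto c→15
  15='cdcdc' goto b→16
  16='cdcdcb' goto ·  [P3 ends]
  17='d' goto a→18
  18='da' goto b→19
  19='dab' goto c→20
  20='dabc' goto ·  [P4 ends]
  21='a' goto c→22
  22='ac' goto ·  [P5 ends]
  23='cdb' goto ·  [P6 ends]
  24='cdcb' goto ·  [P7 ends]

BFS fail/out derivation:
  fail(1) 'e': from fail(0)=0 chase 'e': 0 ⇒ 0;  out=∅∪out(0)=∅
  fail(10) 'b': from fail(0)=0 chase 'b': 0 ⇒ 0;  out={2}∪out(0)={2}
  fail(11) 'c': from fail(0)=0 chase 'c': 0 ⇒ 0;  out=∅∪out(0)=∅
  fail(17) 'd': from fail(0)=0 chase 'd': 0 ⇒ 0;  out=∅∪out(0)=∅
  fail(21) 'a': from fail(0)=0 chase 'a': 0 ⇒ 0;  out=∅∪out(0)=∅
  fail(2) 'eb': from fail(1)=0 chase 'b': 0 ⇒ 10;  out=∅∪out(10)={2}
  fail(5) 'ec': from fail(1)=0 chase 'c': 0 ⇒ 11;  out=∅∪out(11)=∅
  fail(12) 'cd': from fail(11)=0 chase 'd': 0 ⇒ 17;  out=∅∪out(17)=∅
  fail(18) 'da': from fail(17)=0 chase 'a': 0 ⇒ 21;  out=∅∪out(21)=∅
  fail(22) 'ac': from fail(21)=0 chase 'c': 0 ⇒ 11;  out={5}∪out(11)={5}
  fail(3) 'ebb': from fail(2)=10 chase 'b': 10→0 ⇒ 10;  out=∅∪out(10)={2}
  fail(6) 'eca': from fail(5)=11 chase 'a': 11→0 ⇒ 21;  out=∅∪out(21)=∅
  fail(13) 'cdc': from fail(12)=17 chase 'c': 17→0 ⇒ 11;  out=∅∪out(11)=∅
  fail(19) 'dab': from fail(18)=21 chase 'b': 21→0 ⇒ 10;  out=∅∪out(10)={2}
  fail(23) 'cdb': from fail(12)=17 chase 'b': 17→0 ⇒ 10;  out={6}∪out(10)={2,6}
  fail(4) 'ebbb': from fail(3)=10 chase 'b': 10→0 ⇒ 10;  out={0}∪out(10)={0,2}
  fail(7) 'ecac': from fail(6)=21 chase 'c': 21 ⇒ 22;  out=∅∪out(22)={5}
  fail(14) 'cdcd': from fail(13)=11 chase 'd': 11 ⇒ 12;  out=∅∪out(12)=∅
  fail(20) 'dabc': from fail(19)=10 chase 'c': 10→0 ⇒ 11;  out={4}∪out(11)={4}
  fail(24) 'cdcb': from fail(13)=11 chase 'b': 11→0 ⇒ 10;  out={7}∪out(10)={2,7}
  fail(8) 'ecacd': from fail(7)=22 chase 'd': 22→11 ⇒ 12;  out=∅∪out(12)=∅
  fail(15) 'cdcdc': from fail(14)=12 chase 'c': 12 ⇒ 13;  out=∅∪out(13)=∅
  fail(9) 'ecacdd': from fail(8)=12 chase 'd': 12→17→0 ⇒ 17;  out={1}∪out(17)={1}
  fail(16) 'cdcdcb': from fail(15)=13 chase 'b': 13 ⇒ 24;  out={3}∪out(24)={2,3,7}

Text stream:
i=0 'a': node 0→21
i=1 'e': node 21→1 ·f
i=2 'b': node 1→2  emit P2@[2:2]
i=3 'a': node 2→21 ·f
i=4 'a': node 21→21 ·f
i=5 'c': node 21→22  emit P5@[4:5]
i=6 'c': node 22→11 ·f
i=7 'd': node 11→12
i=8 'b': node 12→23  emit P2@[8:8],P6@[6:8]
i=9 'b': node 23→10 ·f  emit P2@[9:9]
i=10 'c': node 10→11 ·f
i=11 'e': node 11→1 ·f
i=12 'c': node 1→5
i=13 'd': node 5→12 ·f
i=14 'c': node 12→13
i=15 'b': node 13→24  emit P2@[15:15],P7@[12:15]
i=16 'e': node 24→1 ·f
i=17 'c': node 1→5
i=18 'a': node 5→6
i=19 'c': node 6→7  emit P5@[18:19]
i=20 'd': node 7→8
i=21 'd': node 8→9  emit P1@[16:21]
i=22 'e': node 9→1 ·f
i=23 'c': node 1→5
i=24 'a': node 5→6
i=25 'c': node 6→7  emit P5@[24:25]
i=26 'd': node 7→8
i=27 'd': node 8→9  emit P1@[22:27]
i=28 'b': node 9→10 ·f  emit P2@[28:28]
i=29 'e': node 10→1 ·f
i=30 'c': node 1→5
i=31 'd': node 5→12 ·f
i=32 'b': node 12→23  emit P2@[32:32],P6@[30:32]
i=33 'c': node 23→11 ·f
i=34 'd': node 11→12
i=35 'b': node 12→23  emit P2@[35:35],P6@[33:35]
i=36 'a': node 23→21 ·f
i=37 'c': node 21→22  emit P5@[36:37]
i=38 'e': node 22→1 ·f
i=39 'b': node 1→2  emit P2@[39:39]
i=40 'b': node 2→3  emit P2@[40:40]
i=41 'b': node 3→4  emit P0@[38:41],P2@[41:41]
i=42 'a': node 4→21 ·f
i=43 'c': node 21→22  emit P5@[42:43]
i=44 'd': node 22→12 ·f
i=45 'd': node 12→17 ·f
i=46 'c': node 17→11 ·f
i=47 'c': node 11→11 ·f
i=48 'd': node 11→12
i=49 'a': node 12→18 ·f
i=50 'a': node 18→21 ·f
i=51 'c': node 21→22  emit P5@[50:51]
i=52 'd': node 22→12 ·f
i=53 'c': node 12→13
i=54 'b': node 13→24  emit P2@[54:54],P7@[51:54]
i=55 'b': node 24→10 ·f  emit P2@[55:55]
i=56 'e': node 10→1 ·f
i=57 'c': node 1→5
i=58 'd': node 5→12 ·f
i=59 'c': node 12→13
i=60 'b': node 13→24  emit P2@[60:60],P7@[57:60]
i=61 'd': node 24→17 ·f
i=62 'd': node 17→17 ·f
i=63 'a': node 17→18
i=64 'b': node 18→19  emit P2@[64:64]
i=65 'c': node 19→20  emit P4@[62:65]
i=66 'd': node 20→12 ·f
i=67 'a': node 12→18 ·f
i=68 'e': node 18→1 ·f
i=69 'b': node 1→2  emit P2@[69:69]
i=70 'b': node 2→3  emit P2@[70:70]
i=71 'b': node 3→4  emit P0@[68:71],P2@[71:71]
i=72 'c': node 4→11 ·f

Matches: [[2,2],[5,5],[8,2],[8,6],[9,2],[15,2],[15,7],[19,5],[21,1],[25,5],[27,1],[28,2],[32,2],[32,6],[35,2],[35,6],[37,5],[39,2],[40,2],[41,0],[41,2],[43,5],[51,5],[54,2],[54,7],[55,2],[60,2],[60,7],[64,2],[65,4],[69,2],[70,2],[71,0],[71,2]]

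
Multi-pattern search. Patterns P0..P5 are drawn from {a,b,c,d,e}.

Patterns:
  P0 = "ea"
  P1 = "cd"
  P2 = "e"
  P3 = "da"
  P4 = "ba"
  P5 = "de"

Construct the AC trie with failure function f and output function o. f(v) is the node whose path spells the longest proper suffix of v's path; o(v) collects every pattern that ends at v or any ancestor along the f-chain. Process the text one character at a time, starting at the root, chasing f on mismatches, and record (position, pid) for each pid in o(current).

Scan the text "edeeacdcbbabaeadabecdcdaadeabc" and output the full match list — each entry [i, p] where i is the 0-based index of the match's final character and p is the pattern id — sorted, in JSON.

Build:
Trie (insert patterns):
  n0 'ε': b→7 c→3 d→5 e→1
  n1 'e': a→2  [P2 ends]
  n2 'ea': ·  [P0 ends]
  n3 'c': d→4
  n4 'cd': ·  [P1 ends]
  n5 'd': a→6 e→9
  n6 'da': ·  [P3 ends]
  n7 'b': a→8
  n8 'ba': ·  [P4 ends]
  n9 'de': ·  [P5 ends]

Failure links (BFS by depth):
  n1('e'): parent n0 fail=0; on 'e' 0 → fail=0;  out {2}∪∅={2}
  n3('c'): parent n0 fail=0; on 'c' 0 → fail=0;  out ∅∪∅=∅
  n5('d'): parent n0 fail=0; on 'd' 0 → fail=0;  out ∅∪∅=∅
  n7('b'): parent n0 fail=0; on 'b' 0 → fail=0;  out ∅∪∅=∅
  n2('ea'): parent n1 fail=0; on 'a' 0 → fail=0;  out {0}∪∅={0}
  n4('cd'): parent n3 fail=0; on 'd' 0 → fail=5;  out {1}∪∅={1}
  n6('da'): parent n5 fail=0; on 'a' 0 → fail=0;  out {3}∪∅={3}
  n8('ba'): parent n7 fail=0; on 'a' 0 → fail=0;  out {4}∪∅={4}
  n9('de'): parent n5 fail=0; on 'e' 0 → fail=1;  out {5}∪{2}={2,5}

Text stream:
i=0 'e': node 0→1  → match P2@[0:0]
i=1 'd': node 1→5 ·f
i=2 'e': node 5→9  → match P2@[2:2],P5@[1:2]
i=3 'e': node 9→1 ·f  → match P2@[3:3]
i=4 'a': node 1→2  → match P0@[3:4]
i=5 'c': node 2→3 ·f
i=6 'd': node 3→4  → match P1@[5:6]
i=7 'c': node 4→3 ·f
i=8 'b': node 3→7 ·f
i=9 'b': node 7→7 ·f
i=10 'a': node 7→8  → match P4@[9:10]
i=11 'b': node 8→7 ·f
i=12 'a': node 7→8  → match P4@[11:12]
i=13 'e': node 8→1 ·f  → match P2@[13:13]
i=14 'a': node 1→2  → match P0@[13:14]
i=15 'd': node 2→5 ·f
i=16 'a': node 5→6  → match P3@[15:16]
i=17 'b': node 6→7 ·f
i=18 'e': node 7→1 ·f  → match P2@[18:18]
i=19 'c': node 1→3 ·f
i=20 'd': node 3→4  → match P1@[19:20]
i=21 'c': node 4→3 ·f
i=22 'd': node 3→4  → match P1@[21:22]
i=23 'a': node 4→6 ·f  → match P3@[22:23]
i=24 'a': node 6→0 ·f
i=25 'd': node 0→5
i=26 'e': node 5→9  → match P2@[26:26],P5@[25:26]
i=27 'a': node 9→2 ·f  → match P0@[26:27]
i=28 'b': node 2→7 ·f
i=29 'c': node 7→3 ·f

Result: [[0,2],[2,2],[2,5],[3,2],[4,0],[6,1],[10,4],[12,4],[13,2],[14,0],[16,3],[18,2],[20,1],[22,1],[23,3],[26,2],[26,5],[27,0]]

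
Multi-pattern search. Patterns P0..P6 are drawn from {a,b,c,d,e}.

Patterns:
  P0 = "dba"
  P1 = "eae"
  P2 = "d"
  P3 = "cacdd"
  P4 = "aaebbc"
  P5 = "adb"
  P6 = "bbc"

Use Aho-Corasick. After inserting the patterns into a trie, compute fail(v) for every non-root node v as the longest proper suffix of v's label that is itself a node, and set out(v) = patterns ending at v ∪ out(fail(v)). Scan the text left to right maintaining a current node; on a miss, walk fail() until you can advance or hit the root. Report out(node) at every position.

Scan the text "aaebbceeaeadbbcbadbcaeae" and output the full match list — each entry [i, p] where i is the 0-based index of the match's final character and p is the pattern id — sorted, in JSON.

Construct AC machine:
Trie (insert patterns):
  0='ε' goto a→12 b→20 c→7 d→1 e→4
  1='d' goto b→2  ←P2
  2='db' goto a→3
  3='dba' goto ·  ←P0
  4='e' goto a→5
  5='ea' goto e→6
  6='eae' goto ·  ←P1
  7='c' goto a→8
  8='ca' goto c→9
  9='cac' goto d→10
  10='cacd' goto d→11
  11='cacdd' goto ·  ←P3
  12='a' goto a→13 d→18
  13='aa' goto e→14
  14='aae' goto b→15
  15='aaeb' goto b→16
  16='aaebb' goto c→17
  17='aaebbc' goto ·  ←P4
  18='ad' goto b→19
  19='adb' goto ·  ←P5
  20='b' goto b→21
  21='bb' goto c→22
  22='bbc' goto ·  ←P6

Failure links (BFS by depth):
  fail(1) 'd': from fail(0)=0 chase 'd': 0 ⇒ 0;  out={2}∪out(0)={2}
  fail(4) 'e': from fail(0)=0 chase 'e': 0 ⇒ 0;  out=∅∪out(0)=∅
  fail(7) 'c': from fail(0)=0 chase 'c': 0 ⇒ 0;  out=∅∪out(0)=∅
  fail(12) 'a': from fail(0)=0 chase 'a': 0 ⇒ 0;  out=∅∪out(0)=∅
  fail(20) 'b': from fail(0)=0 chase 'b': 0 ⇒ 0;  out=∅∪out(0)=∅
  fail(2) 'db': from fail(1)=0 chase 'b': 0 ⇒ 20;  out=∅∪out(20)=∅
  fail(5) 'ea': from fail(4)=0 chase 'a': 0 ⇒ 12;  out=∅∪out(12)=∅
  fail(8) 'ca': from fail(7)=0 chase 'a': 0 ⇒ 12;  out=∅∪out(12)=∅
  fail(13) 'aa': from fail(12)=0 chase 'a': 0 ⇒ 12;  out=∅∪out(12)=∅
  fail(18) 'ad': from fail(12)=0 chase 'd': 0 ⇒ 1;  out=∅∪out(1)={2}
  fail(21) 'bb': from fail(20)=0 chase 'b': 0 ⇒ 20;  out=∅∪out(20)=∅
  fail(3) 'dba': from fail(2)=20 chase 'a': 20→0 ⇒ 12;  out={0}∪out(12)={0}
  fail(6) 'eae': from fail(5)=12 chase 'e': 12→0 ⇒ 4;  out={1}∪out(4)={1}
  fail(9) 'cac': from fail(8)=12 chase 'c': 12→0 ⇒ 7;  out=∅∪out(7)=∅
  fail(14) 'aae': from fail(13)=12 chase 'e': 12→0 ⇒ 4;  out=∅∪out(4)=∅
  fail(19) 'adb': from fail(18)=1 chase 'b': 1 ⇒ 2;  out={5}∪out(2)={5}
  fail(22) 'bbc': from fail(21)=20 chase 'c': 20→0 ⇒ 7;  out={6}∪out(7)={6}
  fail(10) 'cacd': from fail(9)=7 chase 'd': 7→0 ⇒ 1;  out=∅∪out(1)={2}
  fail(15) 'aaeb': from fail(14)=4 chase 'b': 4→0 ⇒ 20;  out=∅∪out(20)=∅
  fail(11) 'cacdd': from fail(10)=1 chase 'd': 1→0 ⇒ 1;  out={3}∪out(1)={2,3}
  fail(16) 'aaebb': from fail(15)=20 chase 'b': 20 ⇒ 21;  out=∅∪out(21)=∅
  fail(17) 'aaebbc': from fail(16)=21 chase 'c': 21 ⇒ 22;  out={4}∪out(22)={4,6}

Scan:
[0] read 'a'  n0⇒n12
[1] read 'a'  n12⇒n13
[2] read 'e'  n13⇒n14
[3] read 'b'  n14⇒n15
[4] read 'b'  n15⇒n16
[5] read 'c'  n16⇒n17  ** P4@[0:5],P6@[3:5]
[6] read 'e'  n17⇒n4 ·f
[7] read 'e'  n4⇒n4 ·f
[8] read 'a'  n4⇒n5
[9] read 'e'  n5⇒n6  ** P1@[7:9]
[10] read 'a'  n6⇒n5 ·f
[11] read 'd'  n5⇒n18 ·f  ** P2@[11:11]
[12] read 'b'  n18⇒n19  ** P5@[10:12]
[13] read 'b'  n19⇒n21 ·f
[14] read 'c'  n21⇒n22  ** P6@[12:14]
[15] read 'b'  n22⇒n20 ·f
[16] read 'a'  n20⇒n12 ·f
[17] read 'd'  n12⇒n18  ** P2@[17:17]
[18] read 'b'  n18⇒n19  ** P5@[16:18]
[19] read 'c'  n19⇒n7 ·f
[20] read 'a'  n7⇒n8
[21] read 'e'  n8⇒n4 ·f
[22] read 'a'  n4⇒n5
[23] read 'e'  n5⇒n6  ** P1@[21:23]

Result: [[5,4],[5,6],[9,1],[11,2],[12,5],[14,6],[17,2],[18,5],[23,1]]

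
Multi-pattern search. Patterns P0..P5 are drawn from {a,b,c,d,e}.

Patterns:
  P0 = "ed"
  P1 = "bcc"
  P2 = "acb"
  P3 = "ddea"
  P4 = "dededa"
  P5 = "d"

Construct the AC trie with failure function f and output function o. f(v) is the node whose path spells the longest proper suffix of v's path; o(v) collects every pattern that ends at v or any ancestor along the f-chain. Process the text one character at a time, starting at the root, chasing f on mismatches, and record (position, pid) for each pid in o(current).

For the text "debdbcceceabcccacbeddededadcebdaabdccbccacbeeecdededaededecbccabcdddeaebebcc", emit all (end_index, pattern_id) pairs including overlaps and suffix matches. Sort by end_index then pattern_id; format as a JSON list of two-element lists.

Build automaton:
Trie (insert patterns):
  0='ε' goto a→6 b→3 d→9 e→1
  1='e' goto d→2
  2='ed' goto ·  ←P0
  3='b' goto c→4
  4='bc' goto c→5
  5='bcc' goto ·  ←P1
  6='a' goto c→7
  7='ac' goto b→8
  8='acb' goto ·  ←P2
  9='d' goto d→10 e→13  ←P5
  10='dd' goto e→11
  11='dde' goto a→12
  12='ddea' goto ·  ←P3
  13='de' goto d→14
  14='ded' goto e→15
  15='dede' goto d→16
  16='deded' goto a→17
  17='dededa' goto ·  ←P4

Failure links (BFS by depth):
  n1('e'): parent n0 fail=0; on 'e' 0 → fail=0;  out ∅∪∅=∅
  n3('b'): parent n0 fail=0; on 'b' 0 → fail=0;  out ∅∪∅=∅
  n6('a'): parent n0 fail=0; on 'a' 0 → fail=0;  out ∅∪∅=∅
  n9('d'): parent n0 fail=0; on 'd' 0 → fail=0;  out {5}∪∅={5}
  n2('ed'): parent n1 fail=0; on 'd' 0 → fail=9;  out {0}∪{5}={0,5}
  n4('bc'): parent n3 fail=0; on 'c' 0 → fail=0;  out ∅∪∅=∅
  n7('ac'): parent n6 fail=0; on 'c' 0 → fail=0;  out ∅∪∅=∅
  n10('dd'): parent n9 fail=0; on 'd' 0 → fail=9;  out ∅∪{5}={5}
  n13('de'): parent n9 fail=0; on 'e' 0 → fail=1;  out ∅∪∅=∅
  n5('bcc'): parent n4 fail=0; on 'c' 0 → fail=0;  out {1}∪∅={1}
  n8('acb'): parent n7 fail=0; on 'b' 0 → fail=3;  out {2}∪∅={2}
  n11('dde'): parent n10 fail=9; on 'e' 9 → fail=13;  out ∅∪∅=∅
  n14('ded'): parent n13 fail=1; on 'd' 1 → fail=2;  out ∅∪{0,5}={0,5}
  n12('ddea'): parent n11 fail=13; on 'a' 13→1→0 → fail=6;  out {3}∪∅={3}
  n15('dede'): parent n14 fail=2; on 'e' 2→9 → fail=13;  out ∅∪∅=∅
  n16('deded'): parent n15 fail=13; on 'd' 13 → fail=14;  out ∅∪{0,5}={0,5}
  n17('dededa'): parent n16 fail=14; on 'a' 14→2→9→0 → fail=6;  out {4}∪∅={4}

Scan:
pos 0 'd': at 9  ** P5@[0:0]
pos 1 'e': at 13
pos 2 'b': at 3 (via fail)
pos 3 'd': at 9 (via fail)  ** P5@[3:3]
pos 4 'b': at 3 (via fail)
pos 5 'c': at 4
pos 6 'c': at 5  ** P1@[4:6]
pos 7 'e': at 1 (via fail)
pos 8 'c': at 0 (via fail)
pos 9 'e': at 1
pos 10 'a': at 6 (via fail)
pos 11 'b': at 3 (via fail)
pos 12 'c': at 4
pos 13 'c': at 5  ** P1@[11:13]
pos 14 'c': at 0 (via fail)
pos 15 'a': at 6
pos 16 'c': at 7
pos 17 'b': at 8  ** P2@[15:17]
pos 18 'e': at 1 (via fail)
pos 19 'd': at 2  ** P0@[18:19],P5@[19:19]
pos 20 'd': at 10 (via fail)  ** P5@[20:20]
pos 21 'e': at 11
pos 22 'd': at 14 (via fail)  ** P0@[21:22],P5@[22:22]
pos 23 'e': at 15
pos 24 'd': at 16  ** P0@[23:24],P5@[24:24]
pos 25 'a': at 17  ** P4@[20:25]
pos 26 'd': at 9 (via fail)  ** P5@[26:26]
pos 27 'c': at 0 (via fail)
pos 28 'e': at 1
pos 29 'b': at 3 (via fail)
pos 30 'd': at 9 (via fail)  ** P5@[30:30]
pos 31 'a': at 6 (via fail)
pos 32 'a': at 6 (via fail)
pos 33 'b': at 3 (via fail)
pos 34 'd': at 9 (via fail)  ** P5@[34:34]
pos 35 'c': at 0 (via fail)
pos 36 'c': at 0
pos 37 'b': at 3
pos 38 'c': at 4
pos 39 'c': at 5  ** P1@[37:39]
pos 40 'a': at 6 (via fail)
pos 41 'c': at 7
pos 42 'b': at 8  ** P2@[40:42]
pos 43 'e': at 1 (via fail)
pos 44 'e': at 1 (via fail)
pos 45 'e': at 1 (via fail)
pos 46 'c': at 0 (via fail)
pos 47 'd': at 9  ** P5@[47:47]
pos 48 'e': at 13
pos 49 'd': at 14  ** P0@[48:49],P5@[49:49]
pos 50 'e': at 15
pos 51 'd': at 16  ** P0@[50:51],P5@[51:51]
pos 52 'a': at 17  ** P4@[47:52]
pos 53 'e': at 1 (via fail)
pos 54 'd': at 2  ** P0@[53:54],P5@[54:54]
pos 55 'e': at 13 (via fail)
pos 56 'd': at 14  ** P0@[55:56],P5@[56:56]
pos 57 'e': at 15
pos 58 'c': at 0 (via fail)
pos 59 'b': at 3
pos 60 'c': at 4
pos 61 'c': at 5  ** P1@[59:61]
pos 62 'a': at 6 (via fail)
pos 63 'b': at 3 (via fail)
pos 64 'c': at 4
pos 65 'd': at 9 (via fail)  ** P5@[65:65]
pos 66 'd': at 10  ** P5@[66:66]
pos 67 'd': at 10 (via fail)  ** P5@[67:67]
pos 68 'e': at 11
pos 69 'a': at 12  ** P3@[66:69]
pos 70 'e': at 1 (via fail)
pos 71 'b': at 3 (via fail)
pos 72 'e': at 1 (via fail)
pos 73 'b': at 3 (via fail)
pos 74 'c': at 4
pos 75 'c': at 5  ** P1@[73:75]

All matches (sorted): [[0,5],[3,5],[6,1],[13,1],[17,2],[19,0],[19,5],[20,5],[22,0],[22,5],[24,0],[24,5],[25,4],[26,5],[30,5],[34,5],[39,1],[42,2],[47,5],[49,0],[49,5],[51,0],[51,5],[52,4],[54,0],[54,5],[56,0],[56,5],[61,1],[65,5],[66,5],[67,5],[69,3],[75,1]]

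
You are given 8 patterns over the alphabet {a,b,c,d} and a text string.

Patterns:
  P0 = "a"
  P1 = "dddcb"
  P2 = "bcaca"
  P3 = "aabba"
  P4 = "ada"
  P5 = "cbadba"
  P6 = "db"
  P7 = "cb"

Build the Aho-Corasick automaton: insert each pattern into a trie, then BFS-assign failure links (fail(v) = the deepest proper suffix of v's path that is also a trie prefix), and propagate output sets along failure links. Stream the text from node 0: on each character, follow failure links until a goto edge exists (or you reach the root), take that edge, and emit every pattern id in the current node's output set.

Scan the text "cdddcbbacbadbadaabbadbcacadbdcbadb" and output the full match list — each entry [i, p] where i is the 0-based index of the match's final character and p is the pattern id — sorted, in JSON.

Build:
Trie (insert patterns):
  0='ε' goto a→1 b→7 c→18 d→2
  1='a' goto a→12 d→16  [P0 ends]
  2='d' goto b→24 d→3
  3='dd' goto d→4
  4='ddd' goto c→5
  5='dddc' goto b→6
  6='dddcb' goto ·  [P1 ends]
  7='b' goto c→8
  8='bc' goto a→9
  9='bca' goto c→10
  10='bcac' goto a→11
  11='bcaca' goto ·  [P2 ends]
  12='aa' goto b→13
  13='aab' goto b→14
  14='aabb' goto a→15
  15='aabba' goto ·  [P3 ends]
  16='ad' goto a→17
  17='ada' goto ·  [P4 ends]
  18='c' goto b→19
  19='cb' goto a→20  [P7 ends]
  20='cba' goto d→21
  21='cbad' goto b→22
  22='cbadb' goto a→23
  23='cbadba' goto ·  [P5 ends]
  24='db' goto ·  [P6 ends]

BFS fail/out derivation:
  fail(1) 'a': from fail(0)=0 chase 'a': 0 ⇒ 0;  out={0}∪out(0)={0}
  fail(2) 'd': from fail(0)=0 chase 'd': 0 ⇒ 0;  out=∅∪out(0)=∅
  fail(7) 'b': from fail(0)=0 chase 'b': 0 ⇒ 0;  out=∅∪out(0)=∅
  fail(18) 'c': from fail(0)=0 chase 'c': 0 ⇒ 0;  out=∅∪out(0)=∅
  fail(3) 'dd': from fail(2)=0 chase 'd': 0 ⇒ 2;  out=∅∪out(2)=∅
  fail(8) 'bc': from fail(7)=0 chase 'c': 0 ⇒ 18;  out=∅∪out(18)=∅
  fail(12) 'aa': from fail(1)=0 chase 'a': 0 ⇒ 1;  out=∅∪out(1)={0}
  fail(16) 'ad': from fail(1)=0 chase 'd': 0 ⇒ 2;  out=∅∪out(2)=∅
  fail(19) 'cb': from fail(18)=0 chase 'b': 0 ⇒ 7;  out={7}∪out(7)={7}
  fail(24) 'db': from fail(2)=0 chase 'b': 0 ⇒ 7;  out={6}∪out(7)={6}
  fail(4) 'ddd': from fail(3)=2 chase 'd': 2 ⇒ 3;  out=∅∪out(3)=∅
  fail(9) 'bca': from fail(8)=18 chase 'a': 18→0 ⇒ 1;  out=∅∪out(1)={0}
  fail(13) 'aab': from fail(12)=1 chase 'b': 1→0 ⇒ 7;  out=∅∪out(7)=∅
  fail(17) 'ada': from fail(16)=2 chase 'a': 2→0 ⇒ 1;  out={4}∪out(1)={0,4}
  fail(20) 'cba': from fail(19)=7 chase 'a': 7→0 ⇒ 1;  out=∅∪out(1)={0}
  fail(5) 'dddc': from fail(4)=3 chase 'c': 3→2→0 ⇒ 18;  out=∅∪out(18)=∅
  fail(10) 'bcac': from fail(9)=1 chase 'c': 1→0 ⇒ 18;  out=∅∪out(18)=∅
  fail(14) 'aabb': from fail(13)=7 chase 'b': 7→0 ⇒ 7;  out=∅∪out(7)=∅
  fail(21) 'cbad': from fail(20)=1 chase 'd': 1 ⇒ 16;  out=∅∪out(16)=∅
  fail(6) 'dddcb': from fail(5)=18 chase 'b': 18 ⇒ 19;  out={1}∪out(19)={1,7}
  fail(11) 'bcaca': from fail(10)=18 chase 'a': 18→0 ⇒ 1;  out={2}∪out(1)={0,2}
  fail(15) 'aabba': from fail(14)=7 chase 'a': 7→0 ⇒ 1;  out={3}∪out(1)={0,3}
  fail(22) 'cbadb': from fail(21)=16 chase 'b': 16→2 ⇒ 24;  out=∅∪out(24)={6}
  fail(23) 'cbadba': from fail(22)=24 chase 'a': 24→7→0 ⇒ 1;  out={5}∪out(1)={0,5}

Text stream:
i=0 'c': node 0→18
i=1 'd': node 18→2 ·f
i=2 'd': node 2→3
i=3 'd': node 3→4
i=4 'c': node 4→5
i=5 'b': node 5→6  → match P1@[1:5],P7@[4:5]
i=6 'b': node 6→7 ·f
i=7 'a': node 7→1 ·f  → match P0@[7:7]
i=8 'c': node 1→18 ·f
i=9 'b': node 18→19  → match P7@[8:9]
i=10 'a': node 19→20  → match P0@[10:10]
i=11 'd': node 20→21
i=12 'b': node 21→22  → match P6@[11:12]
i=13 'a': node 22→23  → match P0@[13:13],P5@[8:13]
i=14 'd': node 23→16 ·f
i=15 'a': node 16→17  → match P0@[15:15],P4@[13:15]
i=16 'a': node 17→12 ·f  → match P0@[16:16]
i=17 'b': node 12→13
i=18 'b': node 13→14
i=19 'a': node 14→15  → match P0@[19:19],P3@[15:19]
i=20 'd': node 15→16 ·f
i=21 'b': node 16→24 ·f  → match P6@[20:21]
i=22 'c': node 24→8 ·f
i=23 'a': node 8→9  → match P0@[23:23]
i=24 'c': node 9→10
i=25 'a': node 10→11  → match P0@[25:25],P2@[21:25]
i=26 'd': node 11→16 ·f
i=27 'b': node 16→24 ·f  → match P6@[26:27]
i=28 'd': node 24→2 ·f
i=29 'c': node 2→18 ·f
i=30 'b': node 18→19  → match P7@[29:30]
i=31 'a': node 19→20  → match P0@[31:31]
i=32 'd': node 20→21
i=33 'b': node 21→22  → match P6@[32:33]

Matches: [[5,1],[5,7],[7,0],[9,7],[10,0],[12,6],[13,0],[13,5],[15,0],[15,4],[16,0],[19,0],[19,3],[21,6],[23,0],[25,0],[25,2],[27,6],[30,7],[31,0],[33,6]]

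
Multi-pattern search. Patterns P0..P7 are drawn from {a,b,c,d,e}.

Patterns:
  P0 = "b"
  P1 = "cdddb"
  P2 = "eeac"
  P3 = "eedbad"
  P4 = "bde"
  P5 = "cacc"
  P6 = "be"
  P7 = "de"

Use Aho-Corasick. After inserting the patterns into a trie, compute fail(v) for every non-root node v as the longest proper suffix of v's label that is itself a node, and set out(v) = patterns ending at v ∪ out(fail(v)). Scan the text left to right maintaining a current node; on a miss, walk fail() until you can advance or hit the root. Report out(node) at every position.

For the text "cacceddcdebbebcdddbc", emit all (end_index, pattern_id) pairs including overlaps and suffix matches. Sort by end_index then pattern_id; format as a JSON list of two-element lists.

Construct AC machine:
Trie (insert patterns):
  n0 'ε': b→1 c→2 d→21 e→7
  n1 'b': d→15 e→20  ←P0
  n2 'c': a→17 d→3
  n3 'cd': d→4
  n4 'cdd': d→5
  n5 'cddd': b→6
  n6 'cdddb': ·  ←P1
  n7 'e': e→8
  n8 'ee': a→9 d→11
  n9 'eea': c→10
  n10 'eeac': ·  ←P2
  n11 'eed': b→12
  n12 'eedb': a→13
  n13 'eedba': d→14
  n14 'eedbad': ·  ←P3
  n15 'bd': e→16
  n16 'bde': ·  ←P4
  n17 'ca': c→18
  n18 'cac': c→19
  n19 'cacc': ·  ←P5
  n20 'be': ·  ←P6
  n21 'd': e→22
  n22 'de': ·  ←P7

BFS fail/out derivation:
  fail(1) 'b': from fail(0)=0 chase 'b': 0 ⇒ 0;  out={0}∪out(0)={0}
  fail(2) 'c': from fail(0)=0 chase 'c': 0 ⇒ 0;  out=∅∪out(0)=∅
  fail(7) 'e': from fail(0)=0 chase 'e': 0 ⇒ 0;  out=∅∪out(0)=∅
  fail(21) 'd': from fail(0)=0 chase 'd': 0 ⇒ 0;  out=∅∪out(0)=∅
  fail(3) 'cd': from fail(2)=0 chase 'd': 0 ⇒ 21;  out=∅∪out(21)=∅
  fail(8) 'ee': from fail(7)=0 chase 'e': 0 ⇒ 7;  out=∅∪out(7)=∅
  fail(15) 'bd': from fail(1)=0 chase 'd': 0 ⇒ 21;  out=∅∪out(21)=∅
  fail(17) 'ca': from fail(2)=0 chase 'a': 0 ⇒ 0;  out=∅∪out(0)=∅
  fail(20) 'be': from fail(1)=0 chase 'e': 0 ⇒ 7;  out={6}∪out(7)={6}
  fail(22) 'de': from fail(21)=0 chase 'e': 0 ⇒ 7;  out={7}∪out(7)={7}
  fail(4) 'cdd': from fail(3)=21 chase 'd': 21→0 ⇒ 21;  out=∅∪out(21)=∅
  fail(9) 'eea': from fail(8)=7 chase 'a': 7→0 ⇒ 0;  out=∅∪out(0)=∅
  fail(11) 'eed': from fail(8)=7 chase 'd': 7→0 ⇒ 21;  out=∅∪out(21)=∅
  fail(16) 'bde': from fail(15)=21 chase 'e': 21 ⇒ 22;  out={4}∪out(22)={4,7}
  fail(18) 'cac': from fail(17)=0 chase 'c': 0 ⇒ 2;  out=∅∪out(2)=∅
  fail(5) 'cddd': from fail(4)=21 chase 'd': 21→0 ⇒ 21;  out=∅∪out(21)=∅
  fail(10) 'eeac': from fail(9)=0 chase 'c': 0 ⇒ 2;  out={2}∪out(2)={2}
  fail(12) 'eedb': from fail(11)=21 chase 'b': 21→0 ⇒ 1;  out=∅∪out(1)={0}
  fail(19) 'cacc': from fail(18)=2 chase 'c': 2→0 ⇒ 2;  out={5}∪out(2)={5}
  fail(6) 'cdddb': from fail(5)=21 chase 'b': 21→0 ⇒ 1;  out={1}∪out(1)={0,1}
  fail(13) 'eedba': from fail(12)=1 chase 'a': 1→0 ⇒ 0;  out=∅∪out(0)=∅
  fail(14) 'eedbad': from fail(13)=0 chase 'd': 0 ⇒ 21;  out={3}∪out(21)={3}

Text stream:
[0] read 'c'  n0⇒n2
[1] read 'a'  n2⇒n17
[2] read 'c'  n17⇒n18
[3] read 'c'  n18⇒n19  emit P5@[0:3]
[4] read 'e'  n19⇒n7 (fail-walked)
[5] read 'd'  n7⇒n21 (fail-walked)
[6] read 'd'  n21⇒n21 (fail-walked)
[7] read 'c'  n21⇒n2 (fail-walked)
[8] read 'd'  n2⇒n3
[9] read 'e'  n3⇒n22 (fail-walked)  emit P7@[8:9]
[10] read 'b'  n22⇒n1 (fail-walked)  emit P0@[10:10]
[11] read 'b'  n1⇒n1 (fail-walked)  emit P0@[11:11]
[12] read 'e'  n1⇒n20  emit P6@[11:12]
[13] read 'b'  n20⇒n1 (fail-walked)  emit P0@[13:13]
[14] read 'c'  n1⇒n2 (fail-walked)
[15] read 'd'  n2⇒n3
[16] read 'd'  n3⇒n4
[17] read 'd'  n4⇒n5
[18] read 'b'  n5⇒n6  emit P0@[18:18],P1@[14:18]
[19] read 'c'  n6⇒n2 (fail-walked)

Matches: [[3,5],[9,7],[10,0],[11,0],[12,6],[13,0],[18,0],[18,1]]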